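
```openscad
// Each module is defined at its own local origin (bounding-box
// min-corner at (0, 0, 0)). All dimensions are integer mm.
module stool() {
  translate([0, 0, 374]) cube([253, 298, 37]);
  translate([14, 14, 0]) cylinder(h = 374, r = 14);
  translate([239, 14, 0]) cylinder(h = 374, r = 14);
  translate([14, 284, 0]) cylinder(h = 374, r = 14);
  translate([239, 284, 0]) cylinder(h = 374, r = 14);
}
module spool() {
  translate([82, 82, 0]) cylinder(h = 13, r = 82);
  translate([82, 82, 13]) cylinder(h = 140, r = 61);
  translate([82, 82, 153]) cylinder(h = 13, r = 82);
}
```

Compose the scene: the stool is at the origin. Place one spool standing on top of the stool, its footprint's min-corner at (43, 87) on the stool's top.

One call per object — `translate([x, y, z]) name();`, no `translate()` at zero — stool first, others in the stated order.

stool();
translate([43, 87, 411]) spool();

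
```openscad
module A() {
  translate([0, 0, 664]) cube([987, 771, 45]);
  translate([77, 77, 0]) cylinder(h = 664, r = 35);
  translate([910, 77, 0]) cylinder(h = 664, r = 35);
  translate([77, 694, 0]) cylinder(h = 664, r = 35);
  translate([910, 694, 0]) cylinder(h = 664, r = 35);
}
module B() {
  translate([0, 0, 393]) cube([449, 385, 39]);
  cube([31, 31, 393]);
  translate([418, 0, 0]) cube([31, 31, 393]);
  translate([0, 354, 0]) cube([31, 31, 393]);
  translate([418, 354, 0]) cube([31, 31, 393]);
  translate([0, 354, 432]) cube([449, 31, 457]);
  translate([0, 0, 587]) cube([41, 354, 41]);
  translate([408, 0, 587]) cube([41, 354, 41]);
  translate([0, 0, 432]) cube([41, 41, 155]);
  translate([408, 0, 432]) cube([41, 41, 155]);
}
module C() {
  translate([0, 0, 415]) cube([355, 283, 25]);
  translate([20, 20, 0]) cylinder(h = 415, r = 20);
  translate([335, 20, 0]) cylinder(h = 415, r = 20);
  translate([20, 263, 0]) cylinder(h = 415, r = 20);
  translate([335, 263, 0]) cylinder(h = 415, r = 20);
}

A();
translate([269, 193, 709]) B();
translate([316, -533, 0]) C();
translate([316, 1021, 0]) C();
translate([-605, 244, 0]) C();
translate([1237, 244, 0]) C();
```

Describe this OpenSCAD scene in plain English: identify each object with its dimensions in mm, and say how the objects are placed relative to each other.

A is a table with a 987×771 mm rectangular top, 45 mm thick, top surface at z = 709 mm, supported by four round legs of 70 mm diameter, each leg's bounding box inset 42 mm from the nearest pair of top edges, running from the floor.

B is a chair. The seat is a 449×385×39 mm slab with its top at z = 432 mm, on four 31×31 mm corner legs (flush with the seat edges, standing on z = 0). A flat backrest 31 mm thick, 457 mm tall, spans the full seat width and rises from the seat top along its +y edge, rear face flush with the rear of the seat. Two armrests of 41×41 mm section run along each side from the seat's front edge to the front of the backrest, top faces 196 mm above the seat top and outer faces flush with the seat's x-edges; a 41×41 mm post under the front of each armrest stands on the seat at the front corner.

C is a four-legged stool. The seat is 355×283 mm, 25 mm thick, top at z = 440 mm. It stands on four round legs, each 40 mm in diameter, from z = 0 to the seat underside, each leg's axis is inset half a diameter from the nearest pair of seat edges (so the leg's bounding box is flush with the corner).

The chair is on top of the table, centred. Four stools sit around the table at the −y, +y, −x, +x sides.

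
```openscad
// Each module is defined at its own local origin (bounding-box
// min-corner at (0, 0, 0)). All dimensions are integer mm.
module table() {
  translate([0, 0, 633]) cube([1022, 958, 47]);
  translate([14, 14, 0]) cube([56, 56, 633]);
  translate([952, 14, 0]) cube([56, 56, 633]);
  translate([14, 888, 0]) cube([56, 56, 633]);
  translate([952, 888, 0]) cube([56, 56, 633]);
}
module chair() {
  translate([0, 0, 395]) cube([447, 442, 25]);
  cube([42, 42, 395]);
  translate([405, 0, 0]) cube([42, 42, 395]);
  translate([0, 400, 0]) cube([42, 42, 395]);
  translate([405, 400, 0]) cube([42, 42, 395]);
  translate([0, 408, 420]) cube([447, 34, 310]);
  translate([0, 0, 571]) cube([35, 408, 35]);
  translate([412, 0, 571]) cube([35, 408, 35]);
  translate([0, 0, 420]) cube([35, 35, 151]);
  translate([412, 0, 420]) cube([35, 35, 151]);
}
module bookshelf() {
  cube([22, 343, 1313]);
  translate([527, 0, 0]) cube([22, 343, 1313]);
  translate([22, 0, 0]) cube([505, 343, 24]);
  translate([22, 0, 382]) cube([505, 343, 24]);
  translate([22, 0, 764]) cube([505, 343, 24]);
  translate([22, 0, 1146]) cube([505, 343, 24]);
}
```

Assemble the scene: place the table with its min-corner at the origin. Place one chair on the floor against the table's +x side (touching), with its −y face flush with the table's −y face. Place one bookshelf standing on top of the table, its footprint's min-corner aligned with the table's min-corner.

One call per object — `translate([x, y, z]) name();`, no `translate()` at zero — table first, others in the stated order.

table();
translate([1022, 0, 0]) chair();
translate([0, 0, 680]) bookshelf();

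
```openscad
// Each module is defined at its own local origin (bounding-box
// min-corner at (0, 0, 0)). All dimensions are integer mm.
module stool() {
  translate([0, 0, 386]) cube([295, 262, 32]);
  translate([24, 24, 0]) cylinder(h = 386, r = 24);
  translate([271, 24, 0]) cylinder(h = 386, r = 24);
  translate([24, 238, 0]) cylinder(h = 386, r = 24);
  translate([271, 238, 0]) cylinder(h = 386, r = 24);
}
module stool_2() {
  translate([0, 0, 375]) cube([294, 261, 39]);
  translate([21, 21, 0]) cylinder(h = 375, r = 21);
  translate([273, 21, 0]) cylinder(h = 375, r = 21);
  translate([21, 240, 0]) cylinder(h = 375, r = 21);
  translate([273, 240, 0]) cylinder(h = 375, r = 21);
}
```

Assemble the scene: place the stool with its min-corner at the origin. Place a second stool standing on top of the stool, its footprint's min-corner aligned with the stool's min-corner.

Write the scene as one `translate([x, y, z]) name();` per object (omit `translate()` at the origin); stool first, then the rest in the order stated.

stool();
translate([0, 0, 418]) stool_2();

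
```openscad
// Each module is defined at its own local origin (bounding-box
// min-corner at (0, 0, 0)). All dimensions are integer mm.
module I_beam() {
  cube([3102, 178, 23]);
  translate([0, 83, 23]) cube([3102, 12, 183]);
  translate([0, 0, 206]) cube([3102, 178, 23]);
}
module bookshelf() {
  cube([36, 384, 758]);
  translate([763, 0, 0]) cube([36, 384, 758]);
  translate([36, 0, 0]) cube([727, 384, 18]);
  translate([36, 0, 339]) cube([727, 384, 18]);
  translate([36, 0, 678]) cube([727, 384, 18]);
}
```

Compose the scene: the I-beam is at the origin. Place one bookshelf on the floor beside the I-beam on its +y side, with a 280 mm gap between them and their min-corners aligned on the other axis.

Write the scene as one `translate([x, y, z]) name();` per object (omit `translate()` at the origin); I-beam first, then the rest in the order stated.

I_beam();
translate([0, 458, 0]) bookshelf();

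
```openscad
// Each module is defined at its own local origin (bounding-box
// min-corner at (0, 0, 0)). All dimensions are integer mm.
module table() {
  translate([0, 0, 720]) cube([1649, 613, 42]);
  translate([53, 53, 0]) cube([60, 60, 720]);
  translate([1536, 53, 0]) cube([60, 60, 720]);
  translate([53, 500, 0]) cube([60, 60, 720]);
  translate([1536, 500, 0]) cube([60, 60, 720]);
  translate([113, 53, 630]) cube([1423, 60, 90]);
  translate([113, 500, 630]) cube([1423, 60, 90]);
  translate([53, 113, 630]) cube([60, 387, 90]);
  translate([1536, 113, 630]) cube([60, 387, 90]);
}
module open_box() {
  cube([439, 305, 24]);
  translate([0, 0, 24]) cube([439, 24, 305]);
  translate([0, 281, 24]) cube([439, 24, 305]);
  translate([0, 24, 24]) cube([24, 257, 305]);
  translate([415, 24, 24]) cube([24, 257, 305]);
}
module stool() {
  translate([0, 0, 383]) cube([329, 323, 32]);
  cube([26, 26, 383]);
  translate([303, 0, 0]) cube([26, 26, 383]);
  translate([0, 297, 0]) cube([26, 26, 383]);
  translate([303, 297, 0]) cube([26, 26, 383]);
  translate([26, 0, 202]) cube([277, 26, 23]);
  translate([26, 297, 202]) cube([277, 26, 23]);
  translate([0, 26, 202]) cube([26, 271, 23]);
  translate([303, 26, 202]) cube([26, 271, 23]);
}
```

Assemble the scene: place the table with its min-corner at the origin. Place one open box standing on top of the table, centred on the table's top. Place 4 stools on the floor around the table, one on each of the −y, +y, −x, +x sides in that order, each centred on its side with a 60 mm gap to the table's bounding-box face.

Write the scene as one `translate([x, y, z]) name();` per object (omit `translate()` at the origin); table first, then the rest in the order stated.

table();
translate([605, 154, 762]) open_box();
translate([660, -383, 0]) stool();
translate([660, 673, 0]) stool();
translate([-389, 145, 0]) stool();
translate([1709, 145, 0]) stool();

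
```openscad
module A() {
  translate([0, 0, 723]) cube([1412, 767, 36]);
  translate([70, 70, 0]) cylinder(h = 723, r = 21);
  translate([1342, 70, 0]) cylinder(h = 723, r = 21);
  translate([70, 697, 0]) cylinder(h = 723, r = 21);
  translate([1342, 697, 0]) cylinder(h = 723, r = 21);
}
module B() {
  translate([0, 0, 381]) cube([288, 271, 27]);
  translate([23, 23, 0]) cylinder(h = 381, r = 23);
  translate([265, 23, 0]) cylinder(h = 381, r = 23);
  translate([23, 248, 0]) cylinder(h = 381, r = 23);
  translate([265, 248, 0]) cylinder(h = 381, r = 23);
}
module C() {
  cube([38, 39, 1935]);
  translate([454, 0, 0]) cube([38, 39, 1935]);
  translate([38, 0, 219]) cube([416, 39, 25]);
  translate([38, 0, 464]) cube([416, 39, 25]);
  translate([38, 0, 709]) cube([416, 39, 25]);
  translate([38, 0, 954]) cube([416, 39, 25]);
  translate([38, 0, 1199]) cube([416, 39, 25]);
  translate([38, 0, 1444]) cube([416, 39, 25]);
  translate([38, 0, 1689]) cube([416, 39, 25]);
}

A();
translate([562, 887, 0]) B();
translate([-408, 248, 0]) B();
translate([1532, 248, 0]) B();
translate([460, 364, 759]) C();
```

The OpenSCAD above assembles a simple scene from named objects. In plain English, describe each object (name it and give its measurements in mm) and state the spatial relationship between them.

A is a table with a 1412×767 mm rectangular top, 36 mm thick, top surface at z = 759 mm, supported by four round legs of 42 mm diameter, each leg's bounding box inset 49 mm from the nearest pair of top edges, running from the floor.

B is a four-legged stool. The seat is a 288×271×27 mm slab whose top surface is at z = 408 mm; four round legs, each 46 mm in diameter, run from the floor (z = 0) to the underside of the seat, each leg's axis is inset half a diameter from the nearest pair of seat edges (so the leg's bounding box is flush with the corner).

C is a straight ladder. Two 38×39 mm vertical rails, 1935 mm tall, stand 492 mm apart (outside-to-outside) with their front faces coplanar on the −y side. 7 rungs, each 39 mm deep and 25 mm tall, span between the inner faces of the rails, front faces flush with the rails. The lowest rung's underside is at z = 219 mm and rungs are spaced 245 mm apart (underside to underside).

Three stools sit around the table at the +y, −x, +x sides. The ladder is on top of the table, centred.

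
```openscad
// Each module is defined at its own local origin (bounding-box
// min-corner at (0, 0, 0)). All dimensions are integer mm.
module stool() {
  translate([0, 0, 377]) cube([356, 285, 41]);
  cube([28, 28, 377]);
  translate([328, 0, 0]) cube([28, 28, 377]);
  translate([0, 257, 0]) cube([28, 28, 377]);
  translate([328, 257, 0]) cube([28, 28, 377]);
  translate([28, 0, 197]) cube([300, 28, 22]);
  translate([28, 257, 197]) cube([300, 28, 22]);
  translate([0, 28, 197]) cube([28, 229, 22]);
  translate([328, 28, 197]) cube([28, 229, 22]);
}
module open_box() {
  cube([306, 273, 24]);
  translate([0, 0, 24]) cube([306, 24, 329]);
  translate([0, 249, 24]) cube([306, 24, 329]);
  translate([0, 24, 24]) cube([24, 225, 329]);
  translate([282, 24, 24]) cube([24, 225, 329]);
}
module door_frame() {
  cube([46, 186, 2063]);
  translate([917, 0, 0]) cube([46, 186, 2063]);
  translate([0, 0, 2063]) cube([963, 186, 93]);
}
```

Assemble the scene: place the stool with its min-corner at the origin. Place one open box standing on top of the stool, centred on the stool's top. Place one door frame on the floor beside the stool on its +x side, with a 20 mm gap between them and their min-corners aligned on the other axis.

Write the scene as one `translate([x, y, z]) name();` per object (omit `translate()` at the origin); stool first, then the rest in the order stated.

stool();
translate([25, 6, 418]) open_box();
translate([376, 0, 0]) door_frame();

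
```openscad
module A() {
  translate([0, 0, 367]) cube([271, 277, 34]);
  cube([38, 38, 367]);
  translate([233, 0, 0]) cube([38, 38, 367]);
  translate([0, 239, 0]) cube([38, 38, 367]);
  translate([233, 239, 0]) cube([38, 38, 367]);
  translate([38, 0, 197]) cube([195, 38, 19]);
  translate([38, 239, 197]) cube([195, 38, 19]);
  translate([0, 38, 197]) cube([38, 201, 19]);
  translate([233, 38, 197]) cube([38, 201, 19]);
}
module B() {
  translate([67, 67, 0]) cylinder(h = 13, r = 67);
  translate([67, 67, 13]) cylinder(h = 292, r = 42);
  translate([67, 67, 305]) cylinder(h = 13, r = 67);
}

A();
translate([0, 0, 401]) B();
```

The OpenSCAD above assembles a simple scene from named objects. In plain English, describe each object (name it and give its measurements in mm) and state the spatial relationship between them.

A is a four-legged stool. The seat is 271×277 mm, 34 mm thick, top at z = 401 mm. It stands on four square legs, each 38×38 mm in cross-section, from z = 0 to the seat underside, each flush with a corner of the seat. Four stretchers, 38 mm wide and 19 mm tall, connect adjacent legs with their undersides at z = 197 mm, each running between the inner faces of the legs it joins and aligned with the legs' outer faces on the other axis.

B is a spool: two coaxial disc flanges of radius 67 mm and thickness 13 mm, joined by a core cylinder of radius 42 mm and height 292 mm. The lower flange rests on z = 0 and the three cylinders share a vertical axis.

The spool is on top of the stool.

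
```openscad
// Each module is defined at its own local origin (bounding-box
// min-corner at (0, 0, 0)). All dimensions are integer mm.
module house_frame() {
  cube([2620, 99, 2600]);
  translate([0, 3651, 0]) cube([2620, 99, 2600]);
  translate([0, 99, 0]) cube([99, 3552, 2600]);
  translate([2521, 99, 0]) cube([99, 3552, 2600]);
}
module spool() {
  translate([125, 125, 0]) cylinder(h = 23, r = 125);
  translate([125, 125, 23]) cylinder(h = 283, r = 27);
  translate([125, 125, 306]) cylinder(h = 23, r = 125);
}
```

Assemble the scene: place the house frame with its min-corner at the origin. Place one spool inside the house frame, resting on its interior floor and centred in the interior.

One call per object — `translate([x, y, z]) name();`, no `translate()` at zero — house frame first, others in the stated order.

house_frame();
translate([1185, 1750, 0]) spool();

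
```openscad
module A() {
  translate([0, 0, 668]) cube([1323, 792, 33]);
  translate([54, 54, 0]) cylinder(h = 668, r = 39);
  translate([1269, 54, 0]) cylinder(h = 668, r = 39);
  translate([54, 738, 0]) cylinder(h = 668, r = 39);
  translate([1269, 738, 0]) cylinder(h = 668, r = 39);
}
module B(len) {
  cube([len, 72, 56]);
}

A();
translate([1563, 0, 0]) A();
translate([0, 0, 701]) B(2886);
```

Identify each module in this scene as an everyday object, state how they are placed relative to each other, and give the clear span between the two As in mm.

Second table starts at x = 1563; first ends at x = 1323; clear span = 1563 − 1323 = 240 mm.

A is a table. B is a beam. A beam spans the tops of two tables. The clear span between the two tables is 240 mm.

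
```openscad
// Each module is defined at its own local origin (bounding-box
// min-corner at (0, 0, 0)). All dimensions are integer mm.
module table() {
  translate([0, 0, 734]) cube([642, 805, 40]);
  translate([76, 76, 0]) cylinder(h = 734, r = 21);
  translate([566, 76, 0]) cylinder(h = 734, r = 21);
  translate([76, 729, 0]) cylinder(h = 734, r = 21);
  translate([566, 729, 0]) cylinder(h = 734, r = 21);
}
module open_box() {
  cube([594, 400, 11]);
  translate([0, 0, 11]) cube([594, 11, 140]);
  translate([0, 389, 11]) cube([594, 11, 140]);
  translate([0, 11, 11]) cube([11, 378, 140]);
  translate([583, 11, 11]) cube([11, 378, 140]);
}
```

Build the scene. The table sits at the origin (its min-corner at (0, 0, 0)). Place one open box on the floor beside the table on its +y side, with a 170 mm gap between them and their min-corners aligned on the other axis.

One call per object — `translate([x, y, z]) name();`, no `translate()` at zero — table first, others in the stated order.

table();
translate([0, 975, 0]) open_box();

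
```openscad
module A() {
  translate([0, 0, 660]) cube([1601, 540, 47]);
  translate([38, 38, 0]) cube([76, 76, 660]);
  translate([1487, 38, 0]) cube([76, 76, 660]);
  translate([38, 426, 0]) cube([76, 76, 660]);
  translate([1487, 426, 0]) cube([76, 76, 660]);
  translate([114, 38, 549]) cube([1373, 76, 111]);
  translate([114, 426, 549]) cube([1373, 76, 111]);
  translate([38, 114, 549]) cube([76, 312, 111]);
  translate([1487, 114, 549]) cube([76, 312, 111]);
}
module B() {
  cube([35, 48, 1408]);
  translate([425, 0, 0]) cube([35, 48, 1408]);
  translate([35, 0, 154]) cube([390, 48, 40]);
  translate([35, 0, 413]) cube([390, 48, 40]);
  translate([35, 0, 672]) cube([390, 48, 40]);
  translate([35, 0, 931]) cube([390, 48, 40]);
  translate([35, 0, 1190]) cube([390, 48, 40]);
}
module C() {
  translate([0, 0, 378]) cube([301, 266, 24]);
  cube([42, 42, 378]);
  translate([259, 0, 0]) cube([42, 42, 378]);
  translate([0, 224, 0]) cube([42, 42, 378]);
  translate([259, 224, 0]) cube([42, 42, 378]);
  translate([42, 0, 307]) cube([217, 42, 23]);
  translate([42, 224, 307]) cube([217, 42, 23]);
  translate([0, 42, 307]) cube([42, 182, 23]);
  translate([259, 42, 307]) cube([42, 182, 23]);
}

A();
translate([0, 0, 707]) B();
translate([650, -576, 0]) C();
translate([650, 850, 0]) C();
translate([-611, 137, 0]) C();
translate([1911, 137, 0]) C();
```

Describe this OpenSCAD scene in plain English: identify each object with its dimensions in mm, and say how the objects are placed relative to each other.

A is a table: top 1601 mm (x) × 540 mm (y), 47 mm thick, upper face at z = 707 mm, on four 76×76 mm square legs, each inset 38 mm from the nearest pair of top edges, running from z = 0 to the bottom of the top. Four apron rails, 76 mm thick and 111 mm tall, run between adjacent legs with their top edges flush with the underside of the top and their outer faces flush with the legs' outer faces.

B is a straight ladder. Two 35×48 mm vertical rails, 1408 mm tall, stand 460 mm apart (outside-to-outside) with their front faces coplanar on the −y side. 5 rungs, each 48 mm deep and 40 mm tall, span between the inner faces of the rails, front faces flush with the rails. The lowest rung's underside is at z = 154 mm and rungs are spaced 259 mm apart (underside to underside).

C is a simple wooden stool: a rectangular seat 301 mm (x) by 266 mm (y), 24 mm thick, top face at z = 402 mm, on four square legs, each 42×42 mm in cross-section. The legs rest on z = 0, each flush with a corner of the seat. Four stretchers, 42 mm wide and 23 mm tall, connect adjacent legs with their undersides at z = 307 mm, each running between the inner faces of the legs it joins and aligned with the legs' outer faces on the other axis.

The ladder is on top of the table. Four stools sit around the table at the −y, +y, −x, +x sides.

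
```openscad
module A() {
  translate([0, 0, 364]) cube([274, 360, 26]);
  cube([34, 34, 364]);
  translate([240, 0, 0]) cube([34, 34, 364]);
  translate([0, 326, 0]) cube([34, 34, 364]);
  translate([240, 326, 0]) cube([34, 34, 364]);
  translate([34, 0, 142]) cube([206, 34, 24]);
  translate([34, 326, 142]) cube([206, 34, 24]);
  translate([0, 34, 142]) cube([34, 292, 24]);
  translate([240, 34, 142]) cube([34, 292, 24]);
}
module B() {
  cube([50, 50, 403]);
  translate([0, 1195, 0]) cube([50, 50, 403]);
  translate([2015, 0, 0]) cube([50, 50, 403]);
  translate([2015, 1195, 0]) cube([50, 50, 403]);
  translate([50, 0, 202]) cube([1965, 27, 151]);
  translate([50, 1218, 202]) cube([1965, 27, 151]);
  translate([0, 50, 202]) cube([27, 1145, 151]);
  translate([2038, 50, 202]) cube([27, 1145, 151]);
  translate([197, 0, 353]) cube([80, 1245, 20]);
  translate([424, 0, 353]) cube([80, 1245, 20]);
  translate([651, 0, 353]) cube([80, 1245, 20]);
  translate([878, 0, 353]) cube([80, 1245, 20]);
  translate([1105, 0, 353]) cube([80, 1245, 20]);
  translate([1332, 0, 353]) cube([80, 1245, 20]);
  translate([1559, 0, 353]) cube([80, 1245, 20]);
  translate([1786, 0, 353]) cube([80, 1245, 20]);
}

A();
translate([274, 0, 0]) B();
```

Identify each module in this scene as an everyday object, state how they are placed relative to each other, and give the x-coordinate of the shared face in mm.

The stool's +x face and the bed frame's −x face are both at x = 274 mm.

A is a stool. B is a bed frame. The bed frame is against the stool's +x side, with their −y faces flush. The x-coordinate of the shared face is 274 mm.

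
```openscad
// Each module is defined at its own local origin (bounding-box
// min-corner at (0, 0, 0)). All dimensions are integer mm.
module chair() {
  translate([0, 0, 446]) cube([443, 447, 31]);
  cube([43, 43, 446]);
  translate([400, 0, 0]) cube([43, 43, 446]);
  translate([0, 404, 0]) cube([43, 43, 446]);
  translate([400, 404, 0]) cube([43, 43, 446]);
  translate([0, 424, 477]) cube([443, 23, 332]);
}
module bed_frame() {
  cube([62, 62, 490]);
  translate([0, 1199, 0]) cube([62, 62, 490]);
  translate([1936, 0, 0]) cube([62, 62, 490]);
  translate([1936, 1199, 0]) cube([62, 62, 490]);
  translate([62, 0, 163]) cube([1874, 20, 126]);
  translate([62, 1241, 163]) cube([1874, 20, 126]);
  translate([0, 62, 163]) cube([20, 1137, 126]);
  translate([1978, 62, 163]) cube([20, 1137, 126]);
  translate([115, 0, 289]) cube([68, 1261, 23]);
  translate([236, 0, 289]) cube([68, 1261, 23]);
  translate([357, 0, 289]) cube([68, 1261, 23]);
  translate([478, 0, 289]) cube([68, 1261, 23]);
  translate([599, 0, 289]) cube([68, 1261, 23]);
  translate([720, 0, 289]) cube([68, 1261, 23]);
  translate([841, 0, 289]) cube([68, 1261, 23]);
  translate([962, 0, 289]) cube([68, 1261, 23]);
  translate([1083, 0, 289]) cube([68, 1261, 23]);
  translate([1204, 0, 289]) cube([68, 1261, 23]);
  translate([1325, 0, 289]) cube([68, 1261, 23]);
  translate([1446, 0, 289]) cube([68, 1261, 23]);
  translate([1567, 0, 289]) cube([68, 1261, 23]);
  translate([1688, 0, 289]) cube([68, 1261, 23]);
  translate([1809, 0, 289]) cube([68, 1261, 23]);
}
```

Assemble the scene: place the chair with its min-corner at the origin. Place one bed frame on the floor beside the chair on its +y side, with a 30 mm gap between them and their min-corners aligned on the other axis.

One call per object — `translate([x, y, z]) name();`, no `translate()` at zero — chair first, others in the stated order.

chair();
translate([0, 477, 0]) bed_frame();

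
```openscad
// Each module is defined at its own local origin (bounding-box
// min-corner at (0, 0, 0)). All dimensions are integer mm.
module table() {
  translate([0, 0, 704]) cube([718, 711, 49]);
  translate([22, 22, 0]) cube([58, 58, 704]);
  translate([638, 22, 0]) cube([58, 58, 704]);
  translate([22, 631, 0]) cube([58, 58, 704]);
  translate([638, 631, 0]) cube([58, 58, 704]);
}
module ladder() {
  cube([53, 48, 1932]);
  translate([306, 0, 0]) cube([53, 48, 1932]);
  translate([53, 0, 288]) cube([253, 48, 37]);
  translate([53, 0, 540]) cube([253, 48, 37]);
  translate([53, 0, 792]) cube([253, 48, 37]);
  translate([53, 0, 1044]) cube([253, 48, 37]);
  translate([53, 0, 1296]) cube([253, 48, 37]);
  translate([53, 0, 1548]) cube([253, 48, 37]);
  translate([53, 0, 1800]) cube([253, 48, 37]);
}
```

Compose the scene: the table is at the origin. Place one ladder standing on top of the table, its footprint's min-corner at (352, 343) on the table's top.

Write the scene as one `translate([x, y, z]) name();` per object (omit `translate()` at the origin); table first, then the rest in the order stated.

table();
translate([352, 343, 753]) ladder();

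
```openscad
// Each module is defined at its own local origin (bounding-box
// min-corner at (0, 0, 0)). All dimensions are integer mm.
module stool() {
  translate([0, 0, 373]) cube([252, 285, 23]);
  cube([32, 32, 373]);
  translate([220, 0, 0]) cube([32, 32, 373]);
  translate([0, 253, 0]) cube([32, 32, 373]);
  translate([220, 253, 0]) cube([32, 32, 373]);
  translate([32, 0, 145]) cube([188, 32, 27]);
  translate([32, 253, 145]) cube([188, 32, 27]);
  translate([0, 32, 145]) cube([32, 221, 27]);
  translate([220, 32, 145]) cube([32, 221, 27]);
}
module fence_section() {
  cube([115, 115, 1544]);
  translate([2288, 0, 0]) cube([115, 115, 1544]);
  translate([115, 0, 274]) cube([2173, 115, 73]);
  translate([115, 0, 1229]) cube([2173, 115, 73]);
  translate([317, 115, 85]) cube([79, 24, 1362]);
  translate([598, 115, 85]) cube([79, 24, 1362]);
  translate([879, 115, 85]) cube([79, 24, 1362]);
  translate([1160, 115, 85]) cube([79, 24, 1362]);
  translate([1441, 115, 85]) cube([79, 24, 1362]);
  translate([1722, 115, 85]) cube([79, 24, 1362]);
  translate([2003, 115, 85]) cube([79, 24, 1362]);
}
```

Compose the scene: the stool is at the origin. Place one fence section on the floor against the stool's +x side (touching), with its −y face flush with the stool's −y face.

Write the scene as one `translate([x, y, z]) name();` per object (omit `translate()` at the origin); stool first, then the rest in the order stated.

stool();
translate([252, 0, 0]) fence_section();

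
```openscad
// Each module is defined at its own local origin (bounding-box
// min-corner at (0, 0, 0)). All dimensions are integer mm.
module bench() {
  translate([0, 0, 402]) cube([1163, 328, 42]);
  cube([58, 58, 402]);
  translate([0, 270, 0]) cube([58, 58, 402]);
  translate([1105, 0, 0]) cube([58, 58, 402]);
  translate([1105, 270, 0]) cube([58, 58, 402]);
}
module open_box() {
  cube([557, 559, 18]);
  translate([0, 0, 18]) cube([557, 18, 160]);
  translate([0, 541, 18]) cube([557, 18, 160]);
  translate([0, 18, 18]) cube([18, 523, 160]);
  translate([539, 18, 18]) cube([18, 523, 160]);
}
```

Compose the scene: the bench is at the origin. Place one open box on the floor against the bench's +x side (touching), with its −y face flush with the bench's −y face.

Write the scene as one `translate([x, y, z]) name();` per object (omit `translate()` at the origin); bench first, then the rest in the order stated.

bench();
translate([1163, 0, 0]) open_box();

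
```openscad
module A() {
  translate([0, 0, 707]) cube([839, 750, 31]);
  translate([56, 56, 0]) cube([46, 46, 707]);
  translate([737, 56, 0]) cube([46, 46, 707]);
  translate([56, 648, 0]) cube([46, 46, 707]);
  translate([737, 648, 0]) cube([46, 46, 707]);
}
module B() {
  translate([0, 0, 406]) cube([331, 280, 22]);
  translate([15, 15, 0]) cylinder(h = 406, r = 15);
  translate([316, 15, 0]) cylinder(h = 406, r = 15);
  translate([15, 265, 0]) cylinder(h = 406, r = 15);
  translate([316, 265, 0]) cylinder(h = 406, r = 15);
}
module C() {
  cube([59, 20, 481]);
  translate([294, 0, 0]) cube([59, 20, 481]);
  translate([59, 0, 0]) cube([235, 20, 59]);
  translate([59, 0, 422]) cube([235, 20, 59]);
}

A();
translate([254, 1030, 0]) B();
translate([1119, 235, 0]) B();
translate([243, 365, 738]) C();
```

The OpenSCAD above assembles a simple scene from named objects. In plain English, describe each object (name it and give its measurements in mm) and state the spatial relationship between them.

A is a table: top 839 mm (x) × 750 mm (y), 31 mm thick, upper face at z = 738 mm, on four 46×46 mm square legs, each inset 56 mm from the nearest pair of top edges, running from z = 0 to the bottom of the top.

B is a four-legged stool. The seat is 331×280 mm, 22 mm thick, top at z = 428 mm. It stands on four round legs, each 30 mm in diameter, from z = 0 to the seat underside, each leg's axis is inset half a diameter from the nearest pair of seat edges (so the leg's bounding box is flush with the corner).

C is a picture frame with a 235×363 mm rectangular opening (x by z) and a uniform 59 mm border on every side. Frame depth is 20 mm along y. It is built from two vertical stiles running the full outside height and two horizontal rails spanning the gap between the stiles.

Two stools sit around the table at the +y, +x sides. The picture frame is on top of the table, centred.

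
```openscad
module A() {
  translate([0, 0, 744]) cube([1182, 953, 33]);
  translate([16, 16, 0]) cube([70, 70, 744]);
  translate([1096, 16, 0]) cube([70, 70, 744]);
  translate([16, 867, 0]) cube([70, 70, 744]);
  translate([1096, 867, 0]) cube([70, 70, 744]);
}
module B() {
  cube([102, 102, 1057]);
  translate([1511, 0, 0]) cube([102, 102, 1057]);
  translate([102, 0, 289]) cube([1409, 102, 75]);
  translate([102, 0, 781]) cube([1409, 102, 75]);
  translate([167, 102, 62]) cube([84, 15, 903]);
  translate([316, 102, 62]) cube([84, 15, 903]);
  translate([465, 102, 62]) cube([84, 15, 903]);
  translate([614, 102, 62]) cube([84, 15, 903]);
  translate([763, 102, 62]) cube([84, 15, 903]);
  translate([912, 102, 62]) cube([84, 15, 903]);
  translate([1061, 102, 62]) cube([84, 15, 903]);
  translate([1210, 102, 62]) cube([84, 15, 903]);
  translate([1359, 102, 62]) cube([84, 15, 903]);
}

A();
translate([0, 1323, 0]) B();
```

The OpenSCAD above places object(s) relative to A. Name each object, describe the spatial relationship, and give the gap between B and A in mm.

The fence section's nearest face is 370 mm from the table's +y face.

A is a table. B is a fence section. The fence section is on the floor beside the table on its +y side. The gap between the fence section and the table is 370 mm.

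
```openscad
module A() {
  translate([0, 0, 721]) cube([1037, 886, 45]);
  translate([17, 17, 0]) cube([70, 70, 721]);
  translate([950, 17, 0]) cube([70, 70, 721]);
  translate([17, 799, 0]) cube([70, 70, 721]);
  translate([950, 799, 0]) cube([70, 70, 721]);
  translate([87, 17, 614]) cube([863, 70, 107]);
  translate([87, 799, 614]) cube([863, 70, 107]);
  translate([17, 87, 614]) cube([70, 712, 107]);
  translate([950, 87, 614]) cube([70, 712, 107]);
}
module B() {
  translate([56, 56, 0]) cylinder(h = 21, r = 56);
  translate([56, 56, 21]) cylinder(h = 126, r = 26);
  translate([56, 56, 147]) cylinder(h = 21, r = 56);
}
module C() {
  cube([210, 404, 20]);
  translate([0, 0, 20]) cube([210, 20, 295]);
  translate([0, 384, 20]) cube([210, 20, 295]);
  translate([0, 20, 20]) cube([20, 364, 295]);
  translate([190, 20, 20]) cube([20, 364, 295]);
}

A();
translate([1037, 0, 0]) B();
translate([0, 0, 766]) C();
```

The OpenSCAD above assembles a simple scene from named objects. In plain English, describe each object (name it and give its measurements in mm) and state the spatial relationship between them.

A is a table: top 1037 mm (x) × 886 mm (y), 45 mm thick, upper face at z = 766 mm, on four 70×70 mm square legs, each inset 17 mm from the nearest pair of top edges, running from z = 0 to the bottom of the top. Four apron rails, 70 mm thick and 107 mm tall, run between adjacent legs with their top edges flush with the underside of the top and their outer faces flush with the legs' outer faces.

B is a spool: two coaxial disc flanges of radius 56 mm and thickness 21 mm, joined by a core cylinder of radius 26 mm and height 126 mm. The lower flange rests on z = 0 and the three cylinders share a vertical axis.

C is an open storage box with external size 210×404×315 mm and wall thickness 20 mm (the base is also 20 mm thick). The base covers the whole footprint; the four walls stand on the base, with the y-facing walls full-width and the x-facing walls fitting between their inner faces.

The spool is against the table's +x side, with their −y faces flush. The open box is on top of the table.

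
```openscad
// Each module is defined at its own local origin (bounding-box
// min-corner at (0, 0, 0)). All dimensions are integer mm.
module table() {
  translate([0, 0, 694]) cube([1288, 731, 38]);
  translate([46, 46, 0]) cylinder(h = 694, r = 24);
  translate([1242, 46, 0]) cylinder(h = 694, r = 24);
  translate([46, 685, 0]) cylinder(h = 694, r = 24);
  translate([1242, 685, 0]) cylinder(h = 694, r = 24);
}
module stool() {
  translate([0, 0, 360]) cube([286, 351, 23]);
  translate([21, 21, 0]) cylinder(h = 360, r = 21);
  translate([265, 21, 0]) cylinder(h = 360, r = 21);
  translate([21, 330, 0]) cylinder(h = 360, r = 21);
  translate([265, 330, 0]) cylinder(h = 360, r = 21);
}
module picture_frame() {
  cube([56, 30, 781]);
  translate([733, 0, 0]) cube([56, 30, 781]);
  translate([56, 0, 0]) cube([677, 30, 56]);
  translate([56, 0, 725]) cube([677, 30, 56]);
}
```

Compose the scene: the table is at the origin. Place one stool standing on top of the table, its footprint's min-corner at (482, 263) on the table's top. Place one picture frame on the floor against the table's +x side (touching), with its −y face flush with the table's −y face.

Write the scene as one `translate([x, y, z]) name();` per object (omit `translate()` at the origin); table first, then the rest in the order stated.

table();
translate([482, 263, 732]) stool();
translate([1288, 0, 0]) picture_frame();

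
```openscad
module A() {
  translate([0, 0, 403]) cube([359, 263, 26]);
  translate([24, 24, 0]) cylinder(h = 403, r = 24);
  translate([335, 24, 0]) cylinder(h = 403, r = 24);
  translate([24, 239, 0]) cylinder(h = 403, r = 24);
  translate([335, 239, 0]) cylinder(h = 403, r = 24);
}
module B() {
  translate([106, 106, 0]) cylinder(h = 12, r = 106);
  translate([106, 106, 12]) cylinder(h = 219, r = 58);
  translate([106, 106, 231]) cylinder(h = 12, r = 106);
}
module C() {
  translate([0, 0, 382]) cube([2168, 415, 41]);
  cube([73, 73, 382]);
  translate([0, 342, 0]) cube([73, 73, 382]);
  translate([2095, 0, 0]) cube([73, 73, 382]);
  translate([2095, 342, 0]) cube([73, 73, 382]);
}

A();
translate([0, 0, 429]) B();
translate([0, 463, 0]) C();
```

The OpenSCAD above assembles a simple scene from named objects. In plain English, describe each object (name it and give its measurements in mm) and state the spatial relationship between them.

A is a simple wooden stool: a rectangular seat 359 mm (x) by 263 mm (y), 26 mm thick, top face at z = 429 mm, on four round legs, each 48 mm in diameter. The legs rest on z = 0, each leg's axis is inset half a diameter from the nearest pair of seat edges (so the leg's bounding box is flush with the corner).

B is a spool: two coaxial disc flanges of radius 106 mm and thickness 12 mm, joined by a core cylinder of radius 58 mm and height 219 mm. The lower flange rests on z = 0 and the three cylinders share a vertical axis.

C is a bench: a 2168×415 mm seat slab, 41 mm thick, top at z = 423 mm, on four 73×73 mm square legs flush with the seat corners and standing on z = 0.

The spool is on top of the stool. The bench is on the floor beside the stool on its +y side.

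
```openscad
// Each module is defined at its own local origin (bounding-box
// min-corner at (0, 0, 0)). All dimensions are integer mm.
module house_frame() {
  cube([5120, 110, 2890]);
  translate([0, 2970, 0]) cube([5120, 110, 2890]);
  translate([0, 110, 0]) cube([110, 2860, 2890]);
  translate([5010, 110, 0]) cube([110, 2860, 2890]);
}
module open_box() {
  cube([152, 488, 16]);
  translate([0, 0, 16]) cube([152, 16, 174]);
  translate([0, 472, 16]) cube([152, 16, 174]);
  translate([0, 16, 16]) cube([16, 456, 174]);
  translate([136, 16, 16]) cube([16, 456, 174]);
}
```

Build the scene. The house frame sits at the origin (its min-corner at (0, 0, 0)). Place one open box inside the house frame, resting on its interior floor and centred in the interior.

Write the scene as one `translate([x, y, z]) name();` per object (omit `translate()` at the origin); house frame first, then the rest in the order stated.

house_frame();
translate([2484, 1296, 0]) open_box();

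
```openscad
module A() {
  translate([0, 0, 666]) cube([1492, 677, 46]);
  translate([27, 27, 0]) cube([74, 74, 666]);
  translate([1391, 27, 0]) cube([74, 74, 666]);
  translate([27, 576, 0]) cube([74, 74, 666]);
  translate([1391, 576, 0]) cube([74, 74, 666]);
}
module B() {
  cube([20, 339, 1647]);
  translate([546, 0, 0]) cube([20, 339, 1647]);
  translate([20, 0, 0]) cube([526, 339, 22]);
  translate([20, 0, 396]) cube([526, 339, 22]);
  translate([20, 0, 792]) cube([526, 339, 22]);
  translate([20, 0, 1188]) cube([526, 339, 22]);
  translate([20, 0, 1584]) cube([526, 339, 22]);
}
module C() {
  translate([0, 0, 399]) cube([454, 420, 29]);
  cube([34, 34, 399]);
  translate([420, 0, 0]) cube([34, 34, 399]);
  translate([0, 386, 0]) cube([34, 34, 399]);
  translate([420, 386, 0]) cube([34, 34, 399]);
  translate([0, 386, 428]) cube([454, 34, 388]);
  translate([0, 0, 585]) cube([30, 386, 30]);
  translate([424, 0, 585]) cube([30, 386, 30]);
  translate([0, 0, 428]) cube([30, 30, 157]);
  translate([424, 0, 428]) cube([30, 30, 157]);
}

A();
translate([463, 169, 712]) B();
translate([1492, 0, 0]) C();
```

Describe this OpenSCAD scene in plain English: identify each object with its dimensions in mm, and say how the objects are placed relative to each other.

A is a table: top 1492 mm (x) × 677 mm (y), 46 mm thick, upper face at z = 712 mm, on four 74×74 mm square legs, each inset 27 mm from the nearest pair of top edges, running from z = 0 to the bottom of the top.

B is an open bookshelf. Two side panels, each 20 mm thick, 339 mm deep and 1647 mm tall, stand 566 mm apart (outside-to-outside). Between them sit 5 shelves, each 22 mm thick and 339 mm deep, spanning the full gap between the sides. The bottom shelf rests on the floor (its underside at z = 0) and the clear gap between one shelf's top and the next shelf's underside is 374 mm.

C is a chair: 454×420 mm seat, 29 mm thick, top at z = 428 mm, on four 34 mm square corner legs flush with the seat edges. A 34 mm thick backrest slab spans the full seat width, extending 388 mm above the seat top, its back face flush with the seat's +y edge. Two armrests of 30×30 mm section run along each side from the seat's front edge to the front of the backrest, top faces 187 mm above the seat top and outer faces flush with the seat's x-edges; a 30×30 mm post under the front of each armrest stands on the seat at the front corner.

The bookshelf is on top of the table, centred. The chair is against the table's +x side, with their −y faces flush.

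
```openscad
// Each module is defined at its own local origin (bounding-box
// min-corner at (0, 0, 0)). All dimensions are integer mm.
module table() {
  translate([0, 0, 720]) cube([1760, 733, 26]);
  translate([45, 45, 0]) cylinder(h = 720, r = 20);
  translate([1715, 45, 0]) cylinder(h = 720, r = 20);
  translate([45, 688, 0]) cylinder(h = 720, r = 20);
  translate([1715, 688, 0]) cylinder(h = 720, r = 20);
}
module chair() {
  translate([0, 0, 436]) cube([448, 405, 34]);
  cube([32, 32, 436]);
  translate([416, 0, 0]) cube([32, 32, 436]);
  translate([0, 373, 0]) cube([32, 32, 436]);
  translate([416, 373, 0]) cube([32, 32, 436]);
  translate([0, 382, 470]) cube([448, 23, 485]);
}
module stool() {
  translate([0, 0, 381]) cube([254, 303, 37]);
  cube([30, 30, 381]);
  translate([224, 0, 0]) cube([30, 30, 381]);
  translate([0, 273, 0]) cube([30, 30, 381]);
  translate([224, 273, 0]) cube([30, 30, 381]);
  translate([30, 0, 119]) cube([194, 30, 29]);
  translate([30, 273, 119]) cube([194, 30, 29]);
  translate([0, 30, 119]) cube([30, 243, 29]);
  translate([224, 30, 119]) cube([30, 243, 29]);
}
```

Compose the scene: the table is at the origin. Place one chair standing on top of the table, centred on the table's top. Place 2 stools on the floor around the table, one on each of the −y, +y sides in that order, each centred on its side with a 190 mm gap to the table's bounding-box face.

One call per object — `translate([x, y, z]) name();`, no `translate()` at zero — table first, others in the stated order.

table();
translate([656, 164, 746]) chair();
translate([753, -493, 0]) stool();
translate([753, 923, 0]) stool();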